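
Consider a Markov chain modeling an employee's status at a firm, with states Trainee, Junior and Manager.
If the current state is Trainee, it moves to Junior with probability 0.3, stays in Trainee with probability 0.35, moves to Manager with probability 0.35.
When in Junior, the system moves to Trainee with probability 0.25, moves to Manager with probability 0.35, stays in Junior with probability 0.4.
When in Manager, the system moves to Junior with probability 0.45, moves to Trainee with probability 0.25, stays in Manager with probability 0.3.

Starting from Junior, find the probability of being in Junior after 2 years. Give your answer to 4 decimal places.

0.3925

Sum over the intermediate state after 1 year:
P = P(Junior→Trainee)·P(Trainee→Junior) + P(Junior→Junior)·P(Junior→Junior) + P(Junior→Manager)·P(Manager→Junior)
  = 0.25×0.3 + 0.4×0.4 + 0.35×0.45
  = 0.0750 + 0.1600 + 0.1575 = 0.3925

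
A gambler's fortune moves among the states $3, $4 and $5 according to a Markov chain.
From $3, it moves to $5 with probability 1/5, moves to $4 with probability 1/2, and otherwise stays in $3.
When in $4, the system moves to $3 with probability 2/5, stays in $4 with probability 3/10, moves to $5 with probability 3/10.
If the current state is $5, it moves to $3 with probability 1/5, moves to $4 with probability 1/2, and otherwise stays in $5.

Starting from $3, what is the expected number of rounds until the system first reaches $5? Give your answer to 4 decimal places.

Let t(s) be the expected number of rounds to first reach $5 from state s, with t($5) = 0. Conditioning on the first round:
t($3) = 1 + 0.3·t($3) + 0.5·t($4)
t($4) = 1 + 0.4·t($3) + 0.3·t($4)
Solving: t($3) = 4.1379, t($4) = 3.7931.
Expected rounds from $3 to $5: 4.1379.

4.1379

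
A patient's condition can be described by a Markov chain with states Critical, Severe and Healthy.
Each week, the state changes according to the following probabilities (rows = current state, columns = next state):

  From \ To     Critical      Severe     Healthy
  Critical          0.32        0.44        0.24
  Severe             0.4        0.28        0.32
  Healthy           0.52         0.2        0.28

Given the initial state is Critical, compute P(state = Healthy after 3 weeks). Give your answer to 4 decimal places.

0.2764

Propagate the distribution vector 3 weeks from Critical.
After 0 weeks: (1.0000, 0.0000, 0.0000)
After 1 week: (0.3200, 0.4400, 0.2400)
After 2 weeks: (0.4032, 0.3120, 0.2848)
After 3 weeks: (0.4019, 0.3217, 0.2764)
P(in Healthy after 3 weeks) = 0.2764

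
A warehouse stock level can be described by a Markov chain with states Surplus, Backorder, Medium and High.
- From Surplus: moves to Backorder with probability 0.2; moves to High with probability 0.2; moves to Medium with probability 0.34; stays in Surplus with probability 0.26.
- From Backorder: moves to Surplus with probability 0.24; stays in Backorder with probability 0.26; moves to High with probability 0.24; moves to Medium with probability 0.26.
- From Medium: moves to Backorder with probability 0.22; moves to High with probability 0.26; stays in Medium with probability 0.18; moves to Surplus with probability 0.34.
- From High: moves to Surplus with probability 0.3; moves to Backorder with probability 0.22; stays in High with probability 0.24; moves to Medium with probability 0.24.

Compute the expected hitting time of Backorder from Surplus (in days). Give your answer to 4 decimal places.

Let t(s) be the expected number of days to first reach Backorder from state s, with t(Backorder) = 0. Conditioning on the first day:
t(Surplus) = 1 + 0.26·t(Surplus) + 0.34·t(Medium) + 0.2·t(High)
t(Medium) = 1 + 0.34·t(Surplus) + 0.18·t(Medium) + 0.26·t(High)
t(High) = 1 + 0.3·t(Surplus) + 0.24·t(Medium) + 0.24·t(High)
Solving: t(Surplus) = 4.7623, t(Medium) = 4.6755, t(High) = 4.6721.
Expected days from Surplus to Backorder: 4.7623.

4.7623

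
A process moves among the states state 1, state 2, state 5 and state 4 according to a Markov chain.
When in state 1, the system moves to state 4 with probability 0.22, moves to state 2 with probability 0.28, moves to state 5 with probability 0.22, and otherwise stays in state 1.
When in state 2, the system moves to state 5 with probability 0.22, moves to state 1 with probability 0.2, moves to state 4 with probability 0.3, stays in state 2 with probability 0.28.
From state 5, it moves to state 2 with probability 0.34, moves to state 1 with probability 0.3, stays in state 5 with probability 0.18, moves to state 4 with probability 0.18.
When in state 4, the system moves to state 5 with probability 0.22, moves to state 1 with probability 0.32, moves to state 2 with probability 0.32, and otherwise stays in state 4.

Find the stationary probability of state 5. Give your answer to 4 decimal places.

0.2115

Let the stationary distribution be π with π = πP and π_1 + π_2 + π_3 + π_4 = 1.
π_1 = 0.28·π_1 + 0.2·π_2 + 0.3·π_3 + 0.32·π_4
π_2 = 0.28·π_1 + 0.28·π_2 + 0.34·π_3 + 0.32·π_4
π_3 = 0.22·π_1 + 0.22·π_2 + 0.18·π_3 + 0.22·π_4
Solving with the normalization constraint gives π = (0.2688, 0.3014, 0.2115, 0.2182).
So the stationary probability of state 5 is 0.2115.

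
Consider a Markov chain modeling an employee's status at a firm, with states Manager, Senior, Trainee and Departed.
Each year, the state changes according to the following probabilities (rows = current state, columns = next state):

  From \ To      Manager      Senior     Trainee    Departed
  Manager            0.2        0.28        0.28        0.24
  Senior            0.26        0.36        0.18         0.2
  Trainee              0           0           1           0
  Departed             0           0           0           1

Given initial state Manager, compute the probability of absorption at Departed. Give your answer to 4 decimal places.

Let h(s) be the probability of absorption at Departed starting from transient state s. Then h(Departed) = 1 and h(Trainee) = 0. By first-step analysis:
h(Manager) = 0.2·h(Manager) + 0.28·h(Senior) + 0.28·0 + 0.24·1
h(Senior) = 0.26·h(Manager) + 0.36·h(Senior) + 0.18·0 + 0.2·1
Solving: h(Manager) = 0.4772, h(Senior) = 0.5064.
Starting from Manager, the probability is 0.4772.

0.4772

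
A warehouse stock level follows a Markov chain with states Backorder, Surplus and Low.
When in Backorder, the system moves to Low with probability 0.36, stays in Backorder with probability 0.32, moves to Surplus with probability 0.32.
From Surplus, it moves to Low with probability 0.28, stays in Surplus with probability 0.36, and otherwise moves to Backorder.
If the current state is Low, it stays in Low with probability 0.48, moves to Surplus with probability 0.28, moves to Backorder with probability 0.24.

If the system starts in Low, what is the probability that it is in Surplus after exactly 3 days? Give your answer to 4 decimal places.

Propagate the distribution vector 3 days from Low.
After 0 days: (0.0000, 0.0000, 1.0000)
After 1 day: (0.2400, 0.2800, 0.4800)
After 2 days: (0.2928, 0.3120, 0.3952)
After 3 days: (0.3009, 0.3167, 0.3825)
P(in Surplus after 3 days) = 0.3167

0.3167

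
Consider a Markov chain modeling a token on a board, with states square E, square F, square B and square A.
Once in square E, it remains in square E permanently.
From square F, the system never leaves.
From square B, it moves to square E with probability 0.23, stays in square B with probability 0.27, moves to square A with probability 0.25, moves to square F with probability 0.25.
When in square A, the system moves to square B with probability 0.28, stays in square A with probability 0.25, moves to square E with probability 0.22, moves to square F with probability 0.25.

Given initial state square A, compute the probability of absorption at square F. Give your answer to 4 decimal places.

Let h(s) be the probability of absorption at square F starting from transient state s. Then h(square F) = 1 and h(square E) = 0. By first-step analysis:
h(square B) = 0.23·0 + 0.25·1 + 0.27·h(square B) + 0.25·h(square A)
h(square A) = 0.22·0 + 0.25·1 + 0.28·h(square B) + 0.25·h(square A)
Solving: h(square B) = 0.5236, h(square A) = 0.5288.
Starting from square A, the probability is 0.5288.

0.5288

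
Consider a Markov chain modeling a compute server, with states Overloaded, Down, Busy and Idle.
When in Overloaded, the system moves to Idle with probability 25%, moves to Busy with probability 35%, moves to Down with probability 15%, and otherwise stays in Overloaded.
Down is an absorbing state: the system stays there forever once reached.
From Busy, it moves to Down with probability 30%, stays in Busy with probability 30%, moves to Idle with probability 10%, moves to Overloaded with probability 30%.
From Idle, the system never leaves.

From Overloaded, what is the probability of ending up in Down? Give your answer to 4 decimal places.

0.5000

Let h(s) be the probability of absorption at Down starting from transient state s. Then h(Down) = 1 and h(Idle) = 0. By first-step analysis:
h(Overloaded) = 0.25·h(Overloaded) + 0.15·1 + 0.35·h(Busy) + 0.25·0
h(Busy) = 0.3·h(Overloaded) + 0.3·1 + 0.3·h(Busy) + 0.1·0
Solving: h(Overloaded) = 0.5000, h(Busy) = 0.6429.
Starting from Overloaded, the probability is 0.5000.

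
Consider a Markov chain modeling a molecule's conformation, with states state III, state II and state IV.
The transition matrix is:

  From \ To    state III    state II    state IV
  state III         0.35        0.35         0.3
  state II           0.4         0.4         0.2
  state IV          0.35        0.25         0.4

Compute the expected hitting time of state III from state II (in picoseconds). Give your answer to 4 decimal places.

2.5806

Let t(s) be the expected number of picoseconds to first reach state III from state s, with t(state III) = 0. Conditioning on the first picosecond:
t(state II) = 1 + 0.4·t(state II) + 0.2·t(state IV)
t(state IV) = 1 + 0.25·t(state II) + 0.4·t(state IV)
Solving: t(state II) = 2.5806, t(state IV) = 2.7419.
Expected picoseconds from state II to state III: 2.5806.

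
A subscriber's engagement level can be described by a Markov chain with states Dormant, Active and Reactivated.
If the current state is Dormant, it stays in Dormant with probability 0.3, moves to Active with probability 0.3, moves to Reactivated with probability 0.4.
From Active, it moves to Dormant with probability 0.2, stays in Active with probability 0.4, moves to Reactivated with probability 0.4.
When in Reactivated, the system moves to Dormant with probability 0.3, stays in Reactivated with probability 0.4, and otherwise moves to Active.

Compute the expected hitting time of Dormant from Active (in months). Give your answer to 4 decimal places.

4.1667

Let t(s) be the expected number of months to first reach Dormant from state s, with t(Dormant) = 0. Conditioning on the first month:
t(Active) = 1 + 0.4·t(Active) + 0.4·t(Reactivated)
t(Reactivated) = 1 + 0.3·t(Active) + 0.4·t(Reactivated)
Solving: t(Active) = 4.1667, t(Reactivated) = 3.7500.
Expected months from Active to Dormant: 4.1667.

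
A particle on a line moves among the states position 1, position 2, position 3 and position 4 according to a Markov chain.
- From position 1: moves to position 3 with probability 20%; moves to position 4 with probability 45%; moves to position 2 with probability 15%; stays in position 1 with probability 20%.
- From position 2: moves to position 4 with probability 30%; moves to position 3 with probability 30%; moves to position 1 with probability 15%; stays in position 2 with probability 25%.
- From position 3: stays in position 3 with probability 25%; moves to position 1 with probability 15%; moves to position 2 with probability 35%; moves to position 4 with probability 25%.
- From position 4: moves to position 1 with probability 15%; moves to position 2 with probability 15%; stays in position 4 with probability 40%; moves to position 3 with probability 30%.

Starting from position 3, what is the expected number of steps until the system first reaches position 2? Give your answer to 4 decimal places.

3.9656

Let t(s) be the expected number of steps to first reach position 2 from state s, with t(position 2) = 0. Conditioning on the first step:
t(position 1) = 1 + 0.2·t(position 1) + 0.2·t(position 3) + 0.45·t(position 4)
t(position 3) = 1 + 0.15·t(position 1) + 0.25·t(position 3) + 0.25·t(position 4)
t(position 4) = 1 + 0.15·t(position 1) + 0.3·t(position 3) + 0.4·t(position 4)
Solving: t(position 1) = 4.9969, t(position 3) = 3.9656, t(position 4) = 4.8987.
Expected steps from position 3 to position 2: 3.9656.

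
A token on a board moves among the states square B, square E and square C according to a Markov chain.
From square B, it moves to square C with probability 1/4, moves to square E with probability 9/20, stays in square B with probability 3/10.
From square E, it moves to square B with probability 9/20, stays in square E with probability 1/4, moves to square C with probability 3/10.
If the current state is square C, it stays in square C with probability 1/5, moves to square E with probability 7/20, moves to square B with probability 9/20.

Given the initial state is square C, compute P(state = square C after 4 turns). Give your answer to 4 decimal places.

0.2549

Propagate the distribution vector 4 turns from square C.
After 0 turns: (0.0000, 0.0000, 1.0000)
After 1 turn: (0.4500, 0.3500, 0.2000)
After 2 turns: (0.3825, 0.3600, 0.2575)
After 3 turns: (0.3926, 0.3523, 0.2551)
After 4 turns: (0.3911, 0.3540, 0.2549)
P(in square C after 4 turns) = 0.2549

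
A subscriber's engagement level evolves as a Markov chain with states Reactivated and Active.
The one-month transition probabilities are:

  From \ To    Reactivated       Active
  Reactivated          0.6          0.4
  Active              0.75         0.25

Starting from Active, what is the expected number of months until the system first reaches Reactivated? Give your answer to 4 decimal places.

1.3333

Let t(s) be the expected number of months to first reach Reactivated from state s, with t(Reactivated) = 0. Conditioning on the first month:
t(Active) = 1 + 0.25·t(Active)
Solving: t(Active) = 1.3333.
Expected months from Active to Reactivated: 1.3333.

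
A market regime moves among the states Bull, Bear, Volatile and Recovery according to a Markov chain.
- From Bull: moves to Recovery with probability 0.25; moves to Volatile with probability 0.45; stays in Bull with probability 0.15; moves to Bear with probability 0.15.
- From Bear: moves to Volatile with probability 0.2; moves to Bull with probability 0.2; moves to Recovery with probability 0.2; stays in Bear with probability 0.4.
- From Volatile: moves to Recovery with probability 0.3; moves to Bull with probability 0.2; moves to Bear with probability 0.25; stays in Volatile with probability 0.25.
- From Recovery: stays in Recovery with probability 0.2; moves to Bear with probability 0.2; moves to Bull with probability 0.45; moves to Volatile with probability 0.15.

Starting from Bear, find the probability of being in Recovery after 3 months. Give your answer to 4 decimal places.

0.2370

Propagate the distribution vector 3 months from Bear.
After 0 months: (0.0000, 1.0000, 0.0000, 0.0000)
After 1 month: (0.2000, 0.4000, 0.2000, 0.2000)
After 2 months: (0.2400, 0.2800, 0.2500, 0.2300)
After 3 months: (0.2455, 0.2565, 0.2610, 0.2370)
P(in Recovery after 3 months) = 0.2370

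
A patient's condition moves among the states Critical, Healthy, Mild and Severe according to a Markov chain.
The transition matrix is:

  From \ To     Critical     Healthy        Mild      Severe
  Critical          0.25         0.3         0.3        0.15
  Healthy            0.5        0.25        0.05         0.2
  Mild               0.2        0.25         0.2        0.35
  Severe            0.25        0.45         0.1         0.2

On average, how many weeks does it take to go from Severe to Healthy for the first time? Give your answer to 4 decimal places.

Let t(s) be the expected number of weeks to first reach Healthy from state s, with t(Healthy) = 0. Conditioning on the first week:
t(Critical) = 1 + 0.25·t(Critical) + 0.3·t(Mild) + 0.15·t(Severe)
t(Mild) = 1 + 0.2·t(Critical) + 0.2·t(Mild) + 0.35·t(Severe)
t(Severe) = 1 + 0.25·t(Critical) + 0.1·t(Mild) + 0.2·t(Severe)
Solving: t(Critical) = 3.1313, t(Mild) = 3.1818, t(Severe) = 2.6263.
Expected weeks from Severe to Healthy: 2.6263.

2.6263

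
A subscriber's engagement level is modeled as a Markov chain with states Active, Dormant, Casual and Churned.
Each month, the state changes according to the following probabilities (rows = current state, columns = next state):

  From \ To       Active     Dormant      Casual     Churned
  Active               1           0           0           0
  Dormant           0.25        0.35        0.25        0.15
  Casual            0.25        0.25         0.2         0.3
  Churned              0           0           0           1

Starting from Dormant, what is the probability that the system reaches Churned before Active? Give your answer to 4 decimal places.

Let h(s) be the probability of absorption at Churned starting from transient state s. Then h(Churned) = 1 and h(Active) = 0. By first-step analysis:
h(Dormant) = 0.25·0 + 0.35·h(Dormant) + 0.25·h(Casual) + 0.15·1
h(Casual) = 0.25·0 + 0.25·h(Dormant) + 0.2·h(Casual) + 0.3·1
Solving: h(Dormant) = 0.4262, h(Casual) = 0.5082.
Starting from Dormant, the probability is 0.4262.

0.4262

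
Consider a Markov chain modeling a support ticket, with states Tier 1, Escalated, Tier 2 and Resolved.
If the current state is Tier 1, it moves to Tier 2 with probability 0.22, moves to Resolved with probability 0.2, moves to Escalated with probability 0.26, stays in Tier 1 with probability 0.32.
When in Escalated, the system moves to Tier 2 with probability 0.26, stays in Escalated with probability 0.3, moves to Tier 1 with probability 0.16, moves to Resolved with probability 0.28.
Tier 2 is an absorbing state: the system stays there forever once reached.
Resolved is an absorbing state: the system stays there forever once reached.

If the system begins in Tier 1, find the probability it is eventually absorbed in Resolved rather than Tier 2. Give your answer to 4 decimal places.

0.4899

Let h(s) be the probability of absorption at Resolved starting from transient state s. Then h(Resolved) = 1 and h(Tier 2) = 0. By first-step analysis:
h(Tier 1) = 0.32·h(Tier 1) + 0.26·h(Escalated) + 0.22·0 + 0.2·1
h(Escalated) = 0.16·h(Tier 1) + 0.3·h(Escalated) + 0.26·0 + 0.28·1
Solving: h(Tier 1) = 0.4899, h(Escalated) = 0.5120.
Starting from Tier 1, the probability is 0.4899.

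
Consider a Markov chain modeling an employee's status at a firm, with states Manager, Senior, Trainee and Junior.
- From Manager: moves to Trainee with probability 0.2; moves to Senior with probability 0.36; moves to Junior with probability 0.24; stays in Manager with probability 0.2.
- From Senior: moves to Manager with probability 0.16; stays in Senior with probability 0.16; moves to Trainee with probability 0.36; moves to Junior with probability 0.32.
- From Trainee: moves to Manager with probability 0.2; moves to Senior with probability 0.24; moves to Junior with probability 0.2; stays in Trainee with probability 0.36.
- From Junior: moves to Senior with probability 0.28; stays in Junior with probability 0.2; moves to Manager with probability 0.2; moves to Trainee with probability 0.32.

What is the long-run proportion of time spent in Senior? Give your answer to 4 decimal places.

0.2521

Let the stationary distribution be π with π = πP and π_1 + π_2 + π_3 + π_4 = 1.
π_1 = 0.2·π_1 + 0.16·π_2 + 0.2·π_3 + 0.2·π_4
π_2 = 0.36·π_1 + 0.16·π_2 + 0.24·π_3 + 0.28·π_4
π_3 = 0.2·π_1 + 0.36·π_2 + 0.36·π_3 + 0.32·π_4
Solving with the normalization constraint gives π = (0.1899, 0.2521, 0.3201, 0.2379).
So the stationary probability of Senior is 0.2521.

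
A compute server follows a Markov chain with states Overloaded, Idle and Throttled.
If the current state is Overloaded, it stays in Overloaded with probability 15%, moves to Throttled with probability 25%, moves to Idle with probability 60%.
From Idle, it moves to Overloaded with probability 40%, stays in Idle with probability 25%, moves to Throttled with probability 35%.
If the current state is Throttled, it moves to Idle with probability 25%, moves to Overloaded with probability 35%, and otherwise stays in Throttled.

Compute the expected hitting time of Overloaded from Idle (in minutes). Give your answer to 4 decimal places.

2.6207

Let t(s) be the expected number of minutes to first reach Overloaded from state s, with t(Overloaded) = 0. Conditioning on the first minute:
t(Idle) = 1 + 0.25·t(Idle) + 0.35·t(Throttled)
t(Throttled) = 1 + 0.25·t(Idle) + 0.4·t(Throttled)
Solving: t(Idle) = 2.6207, t(Throttled) = 2.7586.
Expected minutes from Idle to Overloaded: 2.6207.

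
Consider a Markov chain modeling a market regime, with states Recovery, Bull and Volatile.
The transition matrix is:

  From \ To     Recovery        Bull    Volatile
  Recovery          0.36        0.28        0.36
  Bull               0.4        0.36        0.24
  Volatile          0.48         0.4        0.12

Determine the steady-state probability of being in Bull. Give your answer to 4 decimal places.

0.3380

Let the stationary distribution be π with π = πP and π_1 + π_2 + π_3 = 1.
π_1 = 0.36·π_1 + 0.4·π_2 + 0.48·π_3
π_2 = 0.28·π_1 + 0.36·π_2 + 0.4·π_3
Solving with the normalization constraint gives π = (0.4044, 0.3380, 0.2576).
So the stationary probability of Bull is 0.3380.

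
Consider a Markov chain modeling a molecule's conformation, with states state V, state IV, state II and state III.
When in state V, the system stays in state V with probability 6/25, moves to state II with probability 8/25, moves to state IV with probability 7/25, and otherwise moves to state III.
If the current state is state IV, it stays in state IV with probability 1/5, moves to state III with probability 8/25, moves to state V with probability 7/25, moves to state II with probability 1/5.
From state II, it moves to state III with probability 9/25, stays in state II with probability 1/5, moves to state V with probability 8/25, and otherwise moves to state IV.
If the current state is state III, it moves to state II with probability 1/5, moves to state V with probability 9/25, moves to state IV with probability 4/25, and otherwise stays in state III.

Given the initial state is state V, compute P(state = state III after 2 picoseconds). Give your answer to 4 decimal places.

0.2880

Propagate the distribution vector 2 picoseconds from state V.
After 0 picoseconds: (1.0000, 0.0000, 0.0000, 0.0000)
After 1 picosecond: (0.2400, 0.2800, 0.3200, 0.1600)
After 2 picoseconds: (0.2960, 0.1872, 0.2288, 0.2880)
P(in state III after 2 picoseconds) = 0.2880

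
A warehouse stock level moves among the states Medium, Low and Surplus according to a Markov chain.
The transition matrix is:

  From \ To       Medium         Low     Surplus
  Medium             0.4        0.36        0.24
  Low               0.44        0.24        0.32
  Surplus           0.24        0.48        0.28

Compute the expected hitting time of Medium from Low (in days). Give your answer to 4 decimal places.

2.6423

Let t(s) be the expected number of days to first reach Medium from state s, with t(Medium) = 0. Conditioning on the first day:
t(Low) = 1 + 0.24·t(Low) + 0.32·t(Surplus)
t(Surplus) = 1 + 0.48·t(Low) + 0.28·t(Surplus)
Solving: t(Low) = 2.6423, t(Surplus) = 3.1504.
Expected days from Low to Medium: 2.6423.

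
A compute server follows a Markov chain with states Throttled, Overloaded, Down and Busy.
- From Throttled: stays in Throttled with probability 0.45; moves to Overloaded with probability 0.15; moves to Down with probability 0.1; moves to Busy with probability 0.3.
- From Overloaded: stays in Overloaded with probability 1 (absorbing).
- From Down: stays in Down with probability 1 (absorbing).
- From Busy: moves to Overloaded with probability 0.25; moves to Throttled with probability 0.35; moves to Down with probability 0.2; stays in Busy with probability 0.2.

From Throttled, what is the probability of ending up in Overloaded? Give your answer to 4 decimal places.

0.5821

Let h(s) be the probability of absorption at Overloaded starting from transient state s. Then h(Overloaded) = 1 and h(Down) = 0. By first-step analysis:
h(Throttled) = 0.45·h(Throttled) + 0.15·1 + 0.1·0 + 0.3·h(Busy)
h(Busy) = 0.35·h(Throttled) + 0.25·1 + 0.2·0 + 0.2·h(Busy)
Solving: h(Throttled) = 0.5821, h(Busy) = 0.5672.
Starting from Throttled, the probability is 0.5821.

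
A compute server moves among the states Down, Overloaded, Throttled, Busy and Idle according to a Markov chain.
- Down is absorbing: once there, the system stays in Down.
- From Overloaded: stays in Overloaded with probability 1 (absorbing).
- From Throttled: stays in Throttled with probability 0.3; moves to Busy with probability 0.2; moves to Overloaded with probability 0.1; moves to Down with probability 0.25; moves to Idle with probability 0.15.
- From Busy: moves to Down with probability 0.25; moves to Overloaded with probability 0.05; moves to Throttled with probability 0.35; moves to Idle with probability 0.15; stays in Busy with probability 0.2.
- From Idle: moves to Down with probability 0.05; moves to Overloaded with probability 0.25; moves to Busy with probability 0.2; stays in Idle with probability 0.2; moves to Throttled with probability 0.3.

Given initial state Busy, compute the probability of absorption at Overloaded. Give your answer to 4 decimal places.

0.3094

Let h(s) be the probability of absorption at Overloaded starting from transient state s. Then h(Overloaded) = 1 and h(Down) = 0. By first-step analysis:
h(Throttled) = 0.25·0 + 0.1·1 + 0.3·h(Throttled) + 0.2·h(Busy) + 0.15·h(Idle)
h(Busy) = 0.25·0 + 0.05·1 + 0.35·h(Throttled) + 0.2·h(Busy) + 0.15·h(Idle)
h(Idle) = 0.05·0 + 0.25·1 + 0.3·h(Throttled) + 0.2·h(Busy) + 0.2·h(Idle)
Solving: h(Throttled) = 0.3423, h(Busy) = 0.3094, h(Idle) = 0.5182.
Starting from Busy, the probability is 0.3094.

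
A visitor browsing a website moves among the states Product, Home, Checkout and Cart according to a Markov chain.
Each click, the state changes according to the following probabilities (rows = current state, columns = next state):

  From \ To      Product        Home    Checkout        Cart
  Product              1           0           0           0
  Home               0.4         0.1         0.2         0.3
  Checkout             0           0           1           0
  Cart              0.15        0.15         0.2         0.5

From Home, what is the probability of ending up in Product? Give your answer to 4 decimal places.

Let h(s) be the probability of absorption at Product starting from transient state s. Then h(Product) = 1 and h(Checkout) = 0. By first-step analysis:
h(Home) = 0.4·1 + 0.1·h(Home) + 0.2·0 + 0.3·h(Cart)
h(Cart) = 0.15·1 + 0.15·h(Home) + 0.2·0 + 0.5·h(Cart)
Solving: h(Home) = 0.6049, h(Cart) = 0.4815.
Starting from Home, the probability is 0.6049.

0.6049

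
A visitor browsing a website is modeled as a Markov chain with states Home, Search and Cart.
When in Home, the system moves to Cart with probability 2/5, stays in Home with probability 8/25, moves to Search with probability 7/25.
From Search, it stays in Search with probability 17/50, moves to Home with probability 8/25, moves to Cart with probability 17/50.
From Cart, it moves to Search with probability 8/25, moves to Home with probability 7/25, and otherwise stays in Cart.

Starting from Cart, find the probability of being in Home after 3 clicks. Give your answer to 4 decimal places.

0.3048

Propagate the distribution vector 3 clicks from Cart.
After 0 clicks: (0.0000, 0.0000, 1.0000)
After 1 click: (0.2800, 0.3200, 0.4000)
After 2 clicks: (0.3040, 0.3152, 0.3808)
After 3 clicks: (0.3048, 0.3141, 0.3811)
P(in Home after 3 clicks) = 0.3048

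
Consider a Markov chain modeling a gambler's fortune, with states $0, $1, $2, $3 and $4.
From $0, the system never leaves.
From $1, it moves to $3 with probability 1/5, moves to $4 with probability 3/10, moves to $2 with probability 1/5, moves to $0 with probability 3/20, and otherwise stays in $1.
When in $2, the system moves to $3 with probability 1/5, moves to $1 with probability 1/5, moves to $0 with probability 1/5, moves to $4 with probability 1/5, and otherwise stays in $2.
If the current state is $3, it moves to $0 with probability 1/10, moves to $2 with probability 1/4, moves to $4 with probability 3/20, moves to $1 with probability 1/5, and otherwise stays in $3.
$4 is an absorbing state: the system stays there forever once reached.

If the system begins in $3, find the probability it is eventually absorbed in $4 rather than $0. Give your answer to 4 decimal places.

0.5893

Let h(s) be the probability of absorption at $4 starting from transient state s. Then h($4) = 1 and h($0) = 0. By first-step analysis:
h($1) = 0.15·0 + 0.15·h($1) + 0.2·h($2) + 0.2·h($3) + 0.3·1
h($2) = 0.2·0 + 0.2·h($1) + 0.2·h($2) + 0.2·h($3) + 0.2·1
h($3) = 0.1·0 + 0.2·h($1) + 0.25·h($2) + 0.3·h($3) + 0.15·1
Solving: h($1) = 0.6217, h($2) = 0.5527, h($3) = 0.5893.
Starting from $3, the probability is 0.5893.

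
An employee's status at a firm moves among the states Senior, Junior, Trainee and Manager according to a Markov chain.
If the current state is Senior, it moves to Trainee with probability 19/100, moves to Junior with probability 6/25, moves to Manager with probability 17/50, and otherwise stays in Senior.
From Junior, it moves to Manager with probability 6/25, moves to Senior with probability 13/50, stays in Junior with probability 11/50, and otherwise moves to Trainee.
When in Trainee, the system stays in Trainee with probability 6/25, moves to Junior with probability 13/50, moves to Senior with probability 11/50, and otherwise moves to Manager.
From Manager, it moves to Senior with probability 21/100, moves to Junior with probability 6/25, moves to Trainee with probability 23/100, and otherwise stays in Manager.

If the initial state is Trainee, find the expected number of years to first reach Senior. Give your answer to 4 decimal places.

Let t(s) be the expected number of years to first reach Senior from state s, with t(Senior) = 0. Conditioning on the first year:
t(Junior) = 1 + 0.22·t(Junior) + 0.28·t(Trainee) + 0.24·t(Manager)
t(Trainee) = 1 + 0.26·t(Junior) + 0.24·t(Trainee) + 0.28·t(Manager)
t(Manager) = 1 + 0.24·t(Junior) + 0.23·t(Trainee) + 0.32·t(Manager)
Solving: t(Junior) = 4.2345, t(Trainee) = 4.4059, t(Manager) = 4.4554.
Expected years from Trainee to Senior: 4.4059.

4.4059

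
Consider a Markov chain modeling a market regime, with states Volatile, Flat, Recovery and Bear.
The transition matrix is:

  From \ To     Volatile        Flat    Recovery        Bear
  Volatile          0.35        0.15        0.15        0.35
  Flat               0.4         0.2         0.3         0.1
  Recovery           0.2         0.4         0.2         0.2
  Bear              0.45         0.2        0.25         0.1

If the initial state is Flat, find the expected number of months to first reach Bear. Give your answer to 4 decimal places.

4.8283

Let t(s) be the expected number of months to first reach Bear from state s, with t(Bear) = 0. Conditioning on the first month:
t(Volatile) = 1 + 0.35·t(Volatile) + 0.15·t(Flat) + 0.15·t(Recovery)
t(Flat) = 1 + 0.4·t(Volatile) + 0.2·t(Flat) + 0.3·t(Recovery)
t(Recovery) = 1 + 0.2·t(Volatile) + 0.4·t(Flat) + 0.2·t(Recovery)
Solving: t(Volatile) = 3.7124, t(Flat) = 4.8283, t(Recovery) = 4.5923.
Expected months from Flat to Bear: 4.8283.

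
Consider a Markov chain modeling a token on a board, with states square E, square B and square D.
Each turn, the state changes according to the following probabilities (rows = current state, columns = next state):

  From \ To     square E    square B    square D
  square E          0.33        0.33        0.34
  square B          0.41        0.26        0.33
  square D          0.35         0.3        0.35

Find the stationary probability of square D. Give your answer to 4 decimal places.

Let the stationary distribution be π with π = πP and π_1 + π_2 + π_3 = 1.
π_1 = 0.33·π_1 + 0.41·π_2 + 0.35·π_3
π_2 = 0.33·π_1 + 0.26·π_2 + 0.3·π_3
Solving with the normalization constraint gives π = (0.3607, 0.2989, 0.3404).
So the stationary probability of square D is 0.3404.

0.3404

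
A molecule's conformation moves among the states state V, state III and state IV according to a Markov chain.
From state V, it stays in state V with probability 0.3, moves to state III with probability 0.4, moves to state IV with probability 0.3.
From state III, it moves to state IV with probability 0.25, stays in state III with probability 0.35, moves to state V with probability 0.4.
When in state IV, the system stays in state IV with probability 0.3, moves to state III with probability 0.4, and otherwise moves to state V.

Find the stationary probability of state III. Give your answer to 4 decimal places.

Let the stationary distribution be π with π = πP and π_1 + π_2 + π_3 = 1.
π_1 = 0.3·π_1 + 0.4·π_2 + 0.3·π_3
π_2 = 0.4·π_1 + 0.35·π_2 + 0.4·π_3
Solving with the normalization constraint gives π = (0.3381, 0.3810, 0.2810).
So the stationary probability of state III is 0.3810.

0.3810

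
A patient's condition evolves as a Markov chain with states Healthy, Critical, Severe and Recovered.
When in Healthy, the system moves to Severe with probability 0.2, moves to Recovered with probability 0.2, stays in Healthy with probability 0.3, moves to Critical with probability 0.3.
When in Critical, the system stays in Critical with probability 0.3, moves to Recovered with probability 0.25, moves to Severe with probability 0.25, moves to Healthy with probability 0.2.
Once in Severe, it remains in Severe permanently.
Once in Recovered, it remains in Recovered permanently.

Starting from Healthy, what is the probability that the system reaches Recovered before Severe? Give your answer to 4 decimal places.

0.5000

Let h(s) be the probability of absorption at Recovered starting from transient state s. Then h(Recovered) = 1 and h(Severe) = 0. By first-step analysis:
h(Healthy) = 0.3·h(Healthy) + 0.3·h(Critical) + 0.2·0 + 0.2·1
h(Critical) = 0.2·h(Healthy) + 0.3·h(Critical) + 0.25·0 + 0.25·1
Solving: h(Healthy) = 0.5000, h(Critical) = 0.5000.
Starting from Healthy, the probability is 0.5000.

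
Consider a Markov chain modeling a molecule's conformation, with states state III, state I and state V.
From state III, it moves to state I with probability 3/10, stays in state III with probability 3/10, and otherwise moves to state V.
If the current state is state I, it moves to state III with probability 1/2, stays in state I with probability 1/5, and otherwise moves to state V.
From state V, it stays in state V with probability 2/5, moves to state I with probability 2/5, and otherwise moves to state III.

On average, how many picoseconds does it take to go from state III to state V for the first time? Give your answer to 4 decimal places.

Let t(s) be the expected number of picoseconds to first reach state V from state s, with t(state V) = 0. Conditioning on the first picosecond:
t(state III) = 1 + 0.3·t(state III) + 0.3·t(state I)
t(state I) = 1 + 0.5·t(state III) + 0.2·t(state I)
Solving: t(state III) = 2.6829, t(state I) = 2.9268.
Expected picoseconds from state III to state V: 2.6829.

2.6829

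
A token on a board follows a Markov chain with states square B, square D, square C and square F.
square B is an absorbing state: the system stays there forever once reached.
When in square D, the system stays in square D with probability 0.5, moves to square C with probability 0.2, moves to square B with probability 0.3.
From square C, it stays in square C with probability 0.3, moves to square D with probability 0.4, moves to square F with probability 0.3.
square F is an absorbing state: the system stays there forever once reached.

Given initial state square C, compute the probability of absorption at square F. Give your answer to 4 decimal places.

0.5556

Let h(s) be the probability of absorption at square F starting from transient state s. Then h(square F) = 1 and h(square B) = 0. By first-step analysis:
h(square D) = 0.3·0 + 0.5·h(square D) + 0.2·h(square C)
h(square C) = 0.4·h(square D) + 0.3·h(square C) + 0.3·1
Solving: h(square D) = 0.2222, h(square C) = 0.5556.
Starting from square C, the probability is 0.5556.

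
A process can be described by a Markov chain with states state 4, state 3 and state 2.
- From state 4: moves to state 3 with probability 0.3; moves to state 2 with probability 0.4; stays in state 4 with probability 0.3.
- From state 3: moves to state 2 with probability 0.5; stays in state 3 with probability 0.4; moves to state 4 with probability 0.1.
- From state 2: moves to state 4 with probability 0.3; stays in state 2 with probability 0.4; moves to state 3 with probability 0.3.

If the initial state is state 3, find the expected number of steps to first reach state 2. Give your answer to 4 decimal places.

Let t(s) be the expected number of steps to first reach state 2 from state s, with t(state 2) = 0. Conditioning on the first step:
t(state 4) = 1 + 0.3·t(state 4) + 0.3·t(state 3)
t(state 3) = 1 + 0.1·t(state 4) + 0.4·t(state 3)
Solving: t(state 4) = 2.3077, t(state 3) = 2.0513.
Expected steps from state 3 to state 2: 2.0513.

2.0513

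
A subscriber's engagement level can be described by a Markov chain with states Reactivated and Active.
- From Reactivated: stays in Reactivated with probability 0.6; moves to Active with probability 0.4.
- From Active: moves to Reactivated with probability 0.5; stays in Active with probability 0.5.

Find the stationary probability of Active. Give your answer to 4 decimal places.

0.4444

Let the stationary distribution be π with π = πP and π_1 + π_2 = 1.
π_1 = 0.6·π_1 + 0.5·π_2
Solving with the normalization constraint gives π = (0.5556, 0.4444).
So the stationary probability of Active is 0.4444.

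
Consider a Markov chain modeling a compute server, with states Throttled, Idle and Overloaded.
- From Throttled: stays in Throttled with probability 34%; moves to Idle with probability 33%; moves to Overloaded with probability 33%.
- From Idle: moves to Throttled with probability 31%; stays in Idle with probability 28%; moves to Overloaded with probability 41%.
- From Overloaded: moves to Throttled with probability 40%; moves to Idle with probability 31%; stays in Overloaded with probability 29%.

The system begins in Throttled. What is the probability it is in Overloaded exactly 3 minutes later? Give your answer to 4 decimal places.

Propagate the distribution vector 3 minutes from Throttled.
After 0 minutes: (1.0000, 0.0000, 0.0000)
After 1 minute: (0.3400, 0.3300, 0.3300)
After 2 minutes: (0.3499, 0.3069, 0.3432)
After 3 minutes: (0.3514, 0.3078, 0.3408)
P(in Overloaded after 3 minutes) = 0.3408

0.3408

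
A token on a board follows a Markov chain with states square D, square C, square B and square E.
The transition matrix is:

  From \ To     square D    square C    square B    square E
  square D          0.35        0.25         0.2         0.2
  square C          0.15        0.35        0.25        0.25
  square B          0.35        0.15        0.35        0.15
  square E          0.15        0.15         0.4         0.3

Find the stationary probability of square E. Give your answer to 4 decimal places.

Let the stationary distribution be π with π = πP and π_1 + π_2 + π_3 + π_4 = 1.
π_1 = 0.35·π_1 + 0.15·π_2 + 0.35·π_3 + 0.15·π_4
π_2 = 0.25·π_1 + 0.35·π_2 + 0.15·π_3 + 0.15·π_4
π_3 = 0.2·π_1 + 0.25·π_2 + 0.35·π_3 + 0.4·π_4
Solving with the normalization constraint gives π = (0.2624, 0.2203, 0.2995, 0.2178).
So the stationary probability of square E is 0.2178.

0.2178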